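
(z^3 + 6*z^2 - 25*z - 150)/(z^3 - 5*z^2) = 1 + 11/z + 30/z^2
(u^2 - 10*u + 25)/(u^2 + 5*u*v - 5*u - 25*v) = (u - 5)/(u + 5*v)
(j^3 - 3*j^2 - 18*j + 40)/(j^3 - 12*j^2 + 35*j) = (j^2 + 2*j - 8)/(j*(j - 7))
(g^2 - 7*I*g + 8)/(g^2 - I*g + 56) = (g + I)/(g + 7*I)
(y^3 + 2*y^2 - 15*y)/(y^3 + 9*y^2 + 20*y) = (y - 3)/(y + 4)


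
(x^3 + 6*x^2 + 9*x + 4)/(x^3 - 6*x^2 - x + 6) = (x^2 + 5*x + 4)/(x^2 - 7*x + 6)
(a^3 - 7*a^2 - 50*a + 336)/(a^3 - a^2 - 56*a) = (a - 6)/a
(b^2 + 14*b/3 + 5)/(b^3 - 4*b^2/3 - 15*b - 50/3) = (b + 3)/(b^2 - 3*b - 10)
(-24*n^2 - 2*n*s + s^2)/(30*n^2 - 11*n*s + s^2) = (4*n + s)/(-5*n + s)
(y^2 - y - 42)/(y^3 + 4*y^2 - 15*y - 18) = (y - 7)/(y^2 - 2*y - 3)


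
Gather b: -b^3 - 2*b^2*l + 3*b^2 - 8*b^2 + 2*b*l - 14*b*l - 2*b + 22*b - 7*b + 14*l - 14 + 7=-b^3 + b^2*(-2*l - 5) + b*(13 - 12*l) + 14*l - 7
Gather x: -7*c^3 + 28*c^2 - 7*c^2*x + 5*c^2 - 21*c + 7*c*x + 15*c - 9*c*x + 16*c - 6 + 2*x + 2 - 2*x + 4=-7*c^3 + 33*c^2 + 10*c + x*(-7*c^2 - 2*c)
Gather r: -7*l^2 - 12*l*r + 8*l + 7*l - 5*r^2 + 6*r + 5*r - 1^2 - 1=-7*l^2 + 15*l - 5*r^2 + r*(11 - 12*l) - 2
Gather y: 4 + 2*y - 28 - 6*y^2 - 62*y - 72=-6*y^2 - 60*y - 96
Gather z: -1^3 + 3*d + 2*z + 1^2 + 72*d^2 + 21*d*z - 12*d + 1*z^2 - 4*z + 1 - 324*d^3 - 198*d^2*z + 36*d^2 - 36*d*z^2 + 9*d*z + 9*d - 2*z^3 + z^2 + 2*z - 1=-324*d^3 + 108*d^2 - 2*z^3 + z^2*(2 - 36*d) + z*(-198*d^2 + 30*d)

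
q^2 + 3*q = q*(q + 3)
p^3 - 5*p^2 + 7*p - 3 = (p - 3)*(p - 1)^2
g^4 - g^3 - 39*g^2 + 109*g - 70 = (g - 5)*(g - 2)*(g - 1)*(g + 7)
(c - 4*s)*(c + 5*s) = c^2 + c*s - 20*s^2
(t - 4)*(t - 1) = t^2 - 5*t + 4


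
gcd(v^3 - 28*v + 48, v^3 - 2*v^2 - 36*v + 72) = v^2 + 4*v - 12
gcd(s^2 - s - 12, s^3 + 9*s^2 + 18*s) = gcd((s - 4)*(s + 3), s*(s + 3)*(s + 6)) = s + 3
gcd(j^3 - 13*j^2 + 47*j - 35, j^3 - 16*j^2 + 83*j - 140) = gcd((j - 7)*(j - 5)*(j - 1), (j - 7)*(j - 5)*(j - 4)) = j^2 - 12*j + 35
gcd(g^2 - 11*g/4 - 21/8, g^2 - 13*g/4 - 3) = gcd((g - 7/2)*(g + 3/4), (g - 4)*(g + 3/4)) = g + 3/4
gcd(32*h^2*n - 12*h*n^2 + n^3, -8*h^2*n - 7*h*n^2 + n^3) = 8*h*n - n^2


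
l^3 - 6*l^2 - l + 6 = (l - 6)*(l - 1)*(l + 1)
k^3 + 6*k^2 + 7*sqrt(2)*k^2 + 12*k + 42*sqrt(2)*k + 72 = (k + 6)*(k + sqrt(2))*(k + 6*sqrt(2))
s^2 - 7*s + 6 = (s - 6)*(s - 1)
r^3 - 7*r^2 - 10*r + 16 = (r - 8)*(r - 1)*(r + 2)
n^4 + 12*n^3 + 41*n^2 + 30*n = n*(n + 1)*(n + 5)*(n + 6)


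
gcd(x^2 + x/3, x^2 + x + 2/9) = x + 1/3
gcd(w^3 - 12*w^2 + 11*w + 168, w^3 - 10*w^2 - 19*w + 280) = w^2 - 15*w + 56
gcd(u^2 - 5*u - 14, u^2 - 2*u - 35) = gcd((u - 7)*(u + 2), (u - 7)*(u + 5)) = u - 7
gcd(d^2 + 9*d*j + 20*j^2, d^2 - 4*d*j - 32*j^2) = d + 4*j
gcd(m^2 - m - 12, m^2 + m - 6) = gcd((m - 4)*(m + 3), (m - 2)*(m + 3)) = m + 3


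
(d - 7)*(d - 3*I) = d^2 - 7*d - 3*I*d + 21*I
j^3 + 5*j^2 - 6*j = j*(j - 1)*(j + 6)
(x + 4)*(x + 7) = x^2 + 11*x + 28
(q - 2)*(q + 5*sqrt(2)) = q^2 - 2*q + 5*sqrt(2)*q - 10*sqrt(2)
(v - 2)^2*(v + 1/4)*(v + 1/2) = v^4 - 13*v^3/4 + 9*v^2/8 + 5*v/2 + 1/2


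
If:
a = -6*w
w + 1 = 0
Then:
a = 6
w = -1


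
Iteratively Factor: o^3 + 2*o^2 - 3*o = (o + 3)*(o^2 - o) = (o - 1)*(o + 3)*(o)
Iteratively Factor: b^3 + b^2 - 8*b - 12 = (b + 2)*(b^2 - b - 6) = (b + 2)^2*(b - 3)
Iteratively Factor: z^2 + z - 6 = (z + 3)*(z - 2)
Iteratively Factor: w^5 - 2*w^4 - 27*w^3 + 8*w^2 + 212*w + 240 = (w + 3)*(w^4 - 5*w^3 - 12*w^2 + 44*w + 80) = (w - 5)*(w + 3)*(w^3 - 12*w - 16) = (w - 5)*(w + 2)*(w + 3)*(w^2 - 2*w - 8) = (w - 5)*(w - 4)*(w + 2)*(w + 3)*(w + 2)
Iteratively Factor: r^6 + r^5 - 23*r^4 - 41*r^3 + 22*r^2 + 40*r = (r)*(r^5 + r^4 - 23*r^3 - 41*r^2 + 22*r + 40) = r*(r - 1)*(r^4 + 2*r^3 - 21*r^2 - 62*r - 40) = r*(r - 1)*(r + 2)*(r^3 - 21*r - 20) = r*(r - 1)*(r + 2)*(r + 4)*(r^2 - 4*r - 5) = r*(r - 1)*(r + 1)*(r + 2)*(r + 4)*(r - 5)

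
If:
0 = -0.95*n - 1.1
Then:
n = -1.16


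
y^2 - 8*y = y*(y - 8)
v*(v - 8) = v^2 - 8*v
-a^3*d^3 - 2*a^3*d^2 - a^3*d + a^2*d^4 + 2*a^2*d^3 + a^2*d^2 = d*(-a + d)*(a*d + a)^2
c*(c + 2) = c^2 + 2*c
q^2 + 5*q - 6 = (q - 1)*(q + 6)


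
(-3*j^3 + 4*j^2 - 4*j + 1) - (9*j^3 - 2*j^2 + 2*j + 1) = -12*j^3 + 6*j^2 - 6*j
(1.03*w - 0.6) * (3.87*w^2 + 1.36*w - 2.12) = 3.9861*w^3 - 0.9212*w^2 - 2.9996*w + 1.272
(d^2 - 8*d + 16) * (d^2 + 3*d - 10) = d^4 - 5*d^3 - 18*d^2 + 128*d - 160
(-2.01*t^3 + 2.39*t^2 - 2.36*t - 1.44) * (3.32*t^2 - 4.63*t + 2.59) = -6.6732*t^5 + 17.2411*t^4 - 24.1068*t^3 + 12.3361*t^2 + 0.5548*t - 3.7296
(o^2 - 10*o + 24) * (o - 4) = o^3 - 14*o^2 + 64*o - 96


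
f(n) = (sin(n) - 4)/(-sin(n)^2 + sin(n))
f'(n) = (2*sin(n)*cos(n) - cos(n))*(sin(n) - 4)/(-sin(n)^2 + sin(n))^2 + cos(n)/(-sin(n)^2 + sin(n)) = (cos(n) - 8/tan(n) + 4*cos(n)/sin(n)^2)/(sin(n) - 1)^2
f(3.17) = 137.91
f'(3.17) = -4953.27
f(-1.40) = 2.55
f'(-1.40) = 0.57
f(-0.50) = 6.32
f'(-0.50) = 14.07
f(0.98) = -22.52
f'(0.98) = -54.93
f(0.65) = -14.21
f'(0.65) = -6.63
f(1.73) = -241.28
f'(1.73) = 2973.21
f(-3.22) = -54.32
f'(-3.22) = -646.46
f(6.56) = -18.76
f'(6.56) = 46.05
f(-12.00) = -13.93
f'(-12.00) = -0.06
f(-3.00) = 25.72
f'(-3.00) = -196.56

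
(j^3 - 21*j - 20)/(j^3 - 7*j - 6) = (j^2 - j - 20)/(j^2 - j - 6)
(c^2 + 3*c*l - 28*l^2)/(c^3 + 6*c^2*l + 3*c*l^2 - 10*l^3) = (c^2 + 3*c*l - 28*l^2)/(c^3 + 6*c^2*l + 3*c*l^2 - 10*l^3)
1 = 1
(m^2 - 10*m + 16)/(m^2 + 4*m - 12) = (m - 8)/(m + 6)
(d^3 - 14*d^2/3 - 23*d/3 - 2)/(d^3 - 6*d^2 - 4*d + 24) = (3*d^2 + 4*d + 1)/(3*(d^2 - 4))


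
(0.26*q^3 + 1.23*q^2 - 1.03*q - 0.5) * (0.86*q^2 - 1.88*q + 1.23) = 0.2236*q^5 + 0.569*q^4 - 2.8784*q^3 + 3.0193*q^2 - 0.3269*q - 0.615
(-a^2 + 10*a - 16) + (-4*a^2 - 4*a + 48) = -5*a^2 + 6*a + 32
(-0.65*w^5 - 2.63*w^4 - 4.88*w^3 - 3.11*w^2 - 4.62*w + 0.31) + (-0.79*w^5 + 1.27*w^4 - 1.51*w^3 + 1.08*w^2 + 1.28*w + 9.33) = -1.44*w^5 - 1.36*w^4 - 6.39*w^3 - 2.03*w^2 - 3.34*w + 9.64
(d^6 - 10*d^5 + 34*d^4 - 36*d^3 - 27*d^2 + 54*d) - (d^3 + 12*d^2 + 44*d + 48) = d^6 - 10*d^5 + 34*d^4 - 37*d^3 - 39*d^2 + 10*d - 48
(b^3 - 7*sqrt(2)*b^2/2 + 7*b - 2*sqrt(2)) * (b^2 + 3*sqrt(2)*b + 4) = b^5 - sqrt(2)*b^4/2 - 10*b^3 + 5*sqrt(2)*b^2 + 16*b - 8*sqrt(2)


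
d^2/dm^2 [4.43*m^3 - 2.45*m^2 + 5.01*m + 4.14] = 26.58*m - 4.9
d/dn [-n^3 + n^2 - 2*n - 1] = -3*n^2 + 2*n - 2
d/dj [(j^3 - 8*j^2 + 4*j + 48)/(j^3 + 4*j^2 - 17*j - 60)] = 6*(2*j^2 + 9*j + 6)/(j^4 + 16*j^3 + 94*j^2 + 240*j + 225)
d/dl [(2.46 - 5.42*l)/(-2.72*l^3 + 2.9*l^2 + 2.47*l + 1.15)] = (-29.4848*l^3 + 35.7916*l^2 - 14.268*l - 12.3092)/(7.3984*l^6 - 15.776*l^5 - 5.0268*l^4 + 8.07*l^3 + 12.7709*l^2 + 5.681*l + 1.3225)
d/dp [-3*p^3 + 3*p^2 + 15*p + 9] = -9*p^2 + 6*p + 15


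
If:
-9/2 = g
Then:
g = -9/2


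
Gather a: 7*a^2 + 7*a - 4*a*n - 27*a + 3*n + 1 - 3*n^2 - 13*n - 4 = 7*a^2 + a*(-4*n - 20) - 3*n^2 - 10*n - 3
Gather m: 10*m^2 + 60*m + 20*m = 10*m^2 + 80*m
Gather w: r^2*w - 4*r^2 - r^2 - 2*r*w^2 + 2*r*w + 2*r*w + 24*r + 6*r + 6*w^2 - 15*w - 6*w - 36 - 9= -5*r^2 + 30*r + w^2*(6 - 2*r) + w*(r^2 + 4*r - 21) - 45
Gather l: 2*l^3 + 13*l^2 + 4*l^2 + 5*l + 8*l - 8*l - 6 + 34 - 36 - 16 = 2*l^3 + 17*l^2 + 5*l - 24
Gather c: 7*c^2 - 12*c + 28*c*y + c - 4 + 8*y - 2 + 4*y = 7*c^2 + c*(28*y - 11) + 12*y - 6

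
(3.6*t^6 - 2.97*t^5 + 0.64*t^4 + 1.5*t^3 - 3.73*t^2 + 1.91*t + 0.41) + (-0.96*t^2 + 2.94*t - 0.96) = 3.6*t^6 - 2.97*t^5 + 0.64*t^4 + 1.5*t^3 - 4.69*t^2 + 4.85*t - 0.55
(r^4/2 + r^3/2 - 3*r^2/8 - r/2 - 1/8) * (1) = r^4/2 + r^3/2 - 3*r^2/8 - r/2 - 1/8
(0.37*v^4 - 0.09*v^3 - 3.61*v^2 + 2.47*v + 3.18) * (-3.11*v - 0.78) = -1.1507*v^5 - 0.00870000000000004*v^4 + 11.2973*v^3 - 4.8659*v^2 - 11.8164*v - 2.4804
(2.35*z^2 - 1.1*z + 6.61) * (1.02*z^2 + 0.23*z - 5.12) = 2.397*z^4 - 0.5815*z^3 - 5.5428*z^2 + 7.1523*z - 33.8432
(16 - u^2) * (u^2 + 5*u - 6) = -u^4 - 5*u^3 + 22*u^2 + 80*u - 96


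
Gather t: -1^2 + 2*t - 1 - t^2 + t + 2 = -t^2 + 3*t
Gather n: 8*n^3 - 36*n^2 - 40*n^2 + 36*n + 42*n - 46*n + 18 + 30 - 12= 8*n^3 - 76*n^2 + 32*n + 36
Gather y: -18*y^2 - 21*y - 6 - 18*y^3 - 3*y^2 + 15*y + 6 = -18*y^3 - 21*y^2 - 6*y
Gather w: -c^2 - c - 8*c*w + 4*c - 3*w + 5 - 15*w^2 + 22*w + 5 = -c^2 + 3*c - 15*w^2 + w*(19 - 8*c) + 10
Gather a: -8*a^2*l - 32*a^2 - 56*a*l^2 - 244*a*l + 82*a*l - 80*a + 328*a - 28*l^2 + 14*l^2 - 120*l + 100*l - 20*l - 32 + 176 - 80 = a^2*(-8*l - 32) + a*(-56*l^2 - 162*l + 248) - 14*l^2 - 40*l + 64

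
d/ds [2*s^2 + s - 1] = 4*s + 1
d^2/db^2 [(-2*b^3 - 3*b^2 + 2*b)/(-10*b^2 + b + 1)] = 2*(-148*b^3 + 96*b^2 - 54*b + 5)/(1000*b^6 - 300*b^5 - 270*b^4 + 59*b^3 + 27*b^2 - 3*b - 1)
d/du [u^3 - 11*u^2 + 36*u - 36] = 3*u^2 - 22*u + 36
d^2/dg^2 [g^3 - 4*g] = 6*g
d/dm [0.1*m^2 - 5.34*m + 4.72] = 0.2*m - 5.34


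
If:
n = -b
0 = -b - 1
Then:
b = -1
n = 1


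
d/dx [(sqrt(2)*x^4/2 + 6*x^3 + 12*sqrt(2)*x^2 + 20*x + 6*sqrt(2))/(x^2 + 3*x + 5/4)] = 8*(-(2*x + 3)*(sqrt(2)*x^4 + 12*x^3 + 24*sqrt(2)*x^2 + 40*x + 12*sqrt(2)) + (4*x^2 + 12*x + 5)*(sqrt(2)*x^3 + 9*x^2 + 12*sqrt(2)*x + 10))/(4*x^2 + 12*x + 5)^2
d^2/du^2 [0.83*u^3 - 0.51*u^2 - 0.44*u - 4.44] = 4.98*u - 1.02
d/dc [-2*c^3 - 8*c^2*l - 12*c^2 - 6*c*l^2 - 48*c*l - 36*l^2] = -6*c^2 - 16*c*l - 24*c - 6*l^2 - 48*l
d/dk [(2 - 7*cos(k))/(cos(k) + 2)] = 16*sin(k)/(cos(k) + 2)^2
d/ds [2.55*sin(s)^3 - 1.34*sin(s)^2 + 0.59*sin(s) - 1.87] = (7.65*sin(s)^2 - 2.68*sin(s) + 0.59)*cos(s)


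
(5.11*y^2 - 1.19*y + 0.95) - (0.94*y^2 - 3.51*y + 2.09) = 4.17*y^2 + 2.32*y - 1.14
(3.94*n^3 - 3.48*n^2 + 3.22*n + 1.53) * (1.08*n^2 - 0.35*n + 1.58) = 4.2552*n^5 - 5.1374*n^4 + 10.9208*n^3 - 4.973*n^2 + 4.5521*n + 2.4174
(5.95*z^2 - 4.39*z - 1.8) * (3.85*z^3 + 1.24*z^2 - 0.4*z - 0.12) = 22.9075*z^5 - 9.5235*z^4 - 14.7536*z^3 - 1.19*z^2 + 1.2468*z + 0.216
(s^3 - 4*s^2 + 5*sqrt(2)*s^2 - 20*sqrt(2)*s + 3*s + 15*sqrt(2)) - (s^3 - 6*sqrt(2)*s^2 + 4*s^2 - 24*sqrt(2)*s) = -8*s^2 + 11*sqrt(2)*s^2 + 3*s + 4*sqrt(2)*s + 15*sqrt(2)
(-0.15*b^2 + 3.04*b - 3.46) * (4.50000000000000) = -0.675*b^2 + 13.68*b - 15.57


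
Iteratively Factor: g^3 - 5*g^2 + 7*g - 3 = (g - 3)*(g^2 - 2*g + 1) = (g - 3)*(g - 1)*(g - 1)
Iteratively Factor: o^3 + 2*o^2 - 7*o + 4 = (o + 4)*(o^2 - 2*o + 1) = (o - 1)*(o + 4)*(o - 1)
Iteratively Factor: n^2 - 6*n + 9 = (n - 3)*(n - 3)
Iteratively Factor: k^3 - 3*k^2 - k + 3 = (k - 3)*(k^2 - 1) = (k - 3)*(k + 1)*(k - 1)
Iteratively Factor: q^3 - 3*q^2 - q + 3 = (q + 1)*(q^2 - 4*q + 3) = (q - 1)*(q + 1)*(q - 3)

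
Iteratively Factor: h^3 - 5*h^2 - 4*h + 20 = (h - 2)*(h^2 - 3*h - 10) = (h - 5)*(h - 2)*(h + 2)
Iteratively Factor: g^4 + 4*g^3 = (g)*(g^3 + 4*g^2) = g*(g + 4)*(g^2) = g^2*(g + 4)*(g)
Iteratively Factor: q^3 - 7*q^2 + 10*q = (q - 2)*(q^2 - 5*q) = q*(q - 2)*(q - 5)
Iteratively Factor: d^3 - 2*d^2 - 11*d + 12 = (d - 1)*(d^2 - d - 12) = (d - 4)*(d - 1)*(d + 3)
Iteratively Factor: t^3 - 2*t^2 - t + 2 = (t - 2)*(t^2 - 1) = (t - 2)*(t + 1)*(t - 1)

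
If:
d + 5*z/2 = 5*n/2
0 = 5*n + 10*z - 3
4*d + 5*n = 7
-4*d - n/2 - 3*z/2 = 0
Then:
No Solution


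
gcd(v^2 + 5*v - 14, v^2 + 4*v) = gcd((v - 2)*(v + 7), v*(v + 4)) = 1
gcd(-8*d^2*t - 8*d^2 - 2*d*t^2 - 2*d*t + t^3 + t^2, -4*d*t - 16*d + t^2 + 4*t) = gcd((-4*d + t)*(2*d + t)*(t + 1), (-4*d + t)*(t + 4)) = -4*d + t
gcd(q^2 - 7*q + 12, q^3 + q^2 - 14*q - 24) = q - 4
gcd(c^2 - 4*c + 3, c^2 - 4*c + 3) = c^2 - 4*c + 3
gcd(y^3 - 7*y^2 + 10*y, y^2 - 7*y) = y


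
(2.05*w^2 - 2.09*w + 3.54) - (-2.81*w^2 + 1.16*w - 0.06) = 4.86*w^2 - 3.25*w + 3.6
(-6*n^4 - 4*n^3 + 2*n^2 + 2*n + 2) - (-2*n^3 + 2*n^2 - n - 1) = -6*n^4 - 2*n^3 + 3*n + 3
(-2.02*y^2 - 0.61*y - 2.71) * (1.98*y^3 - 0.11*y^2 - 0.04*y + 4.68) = -3.9996*y^5 - 0.9856*y^4 - 5.2179*y^3 - 9.1311*y^2 - 2.7464*y - 12.6828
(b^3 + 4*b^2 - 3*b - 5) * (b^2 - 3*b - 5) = b^5 + b^4 - 20*b^3 - 16*b^2 + 30*b + 25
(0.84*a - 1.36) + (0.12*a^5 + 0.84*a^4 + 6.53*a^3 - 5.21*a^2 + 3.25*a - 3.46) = 0.12*a^5 + 0.84*a^4 + 6.53*a^3 - 5.21*a^2 + 4.09*a - 4.82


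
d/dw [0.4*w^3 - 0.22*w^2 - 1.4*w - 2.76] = 1.2*w^2 - 0.44*w - 1.4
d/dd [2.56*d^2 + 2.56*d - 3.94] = 5.12*d + 2.56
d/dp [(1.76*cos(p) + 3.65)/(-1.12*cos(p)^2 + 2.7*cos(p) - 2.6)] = (-1.9712*cos(p)^2 - 8.176*cos(p) + 14.431)*sin(p)/(1.2544*cos(p)^4 - 6.048*cos(p)^3 + 13.114*cos(p)^2 - 14.04*cos(p) + 6.76)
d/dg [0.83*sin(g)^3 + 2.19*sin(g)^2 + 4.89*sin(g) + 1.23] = (2.49*sin(g)^2 + 4.38*sin(g) + 4.89)*cos(g)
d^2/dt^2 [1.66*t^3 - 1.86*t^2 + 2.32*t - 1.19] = 9.96*t - 3.72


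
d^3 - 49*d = d*(d - 7)*(d + 7)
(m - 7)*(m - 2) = m^2 - 9*m + 14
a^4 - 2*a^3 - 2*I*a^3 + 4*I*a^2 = a^2*(a - 2)*(a - 2*I)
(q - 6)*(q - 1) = q^2 - 7*q + 6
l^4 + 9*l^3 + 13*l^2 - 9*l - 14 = (l - 1)*(l + 1)*(l + 2)*(l + 7)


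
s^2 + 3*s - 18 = (s - 3)*(s + 6)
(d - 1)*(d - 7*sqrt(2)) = d^2 - 7*sqrt(2)*d - d + 7*sqrt(2)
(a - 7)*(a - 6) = a^2 - 13*a + 42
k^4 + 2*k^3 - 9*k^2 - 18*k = k*(k - 3)*(k + 2)*(k + 3)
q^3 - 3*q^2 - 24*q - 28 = (q - 7)*(q + 2)^2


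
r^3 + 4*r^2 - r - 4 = (r - 1)*(r + 1)*(r + 4)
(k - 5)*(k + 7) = k^2 + 2*k - 35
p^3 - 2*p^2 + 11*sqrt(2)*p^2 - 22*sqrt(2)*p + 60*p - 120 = (p - 2)*(p + 5*sqrt(2))*(p + 6*sqrt(2))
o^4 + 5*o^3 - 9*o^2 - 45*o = o*(o - 3)*(o + 3)*(o + 5)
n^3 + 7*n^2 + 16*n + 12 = (n + 2)^2*(n + 3)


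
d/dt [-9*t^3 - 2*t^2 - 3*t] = -27*t^2 - 4*t - 3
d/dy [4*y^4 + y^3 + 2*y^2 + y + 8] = 16*y^3 + 3*y^2 + 4*y + 1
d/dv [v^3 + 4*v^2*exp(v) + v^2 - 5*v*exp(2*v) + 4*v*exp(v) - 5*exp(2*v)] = 4*v^2*exp(v) + 3*v^2 - 10*v*exp(2*v) + 12*v*exp(v) + 2*v - 15*exp(2*v) + 4*exp(v)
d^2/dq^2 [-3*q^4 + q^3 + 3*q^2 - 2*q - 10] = -36*q^2 + 6*q + 6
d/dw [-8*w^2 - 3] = -16*w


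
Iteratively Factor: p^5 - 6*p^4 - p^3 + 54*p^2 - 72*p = (p - 3)*(p^4 - 3*p^3 - 10*p^2 + 24*p) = p*(p - 3)*(p^3 - 3*p^2 - 10*p + 24) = p*(p - 4)*(p - 3)*(p^2 + p - 6) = p*(p - 4)*(p - 3)*(p - 2)*(p + 3)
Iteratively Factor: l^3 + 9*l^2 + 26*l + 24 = (l + 4)*(l^2 + 5*l + 6) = (l + 3)*(l + 4)*(l + 2)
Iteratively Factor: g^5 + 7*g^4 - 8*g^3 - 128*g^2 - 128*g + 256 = (g + 4)*(g^4 + 3*g^3 - 20*g^2 - 48*g + 64) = (g - 4)*(g + 4)*(g^3 + 7*g^2 + 8*g - 16) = (g - 4)*(g + 4)^2*(g^2 + 3*g - 4) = (g - 4)*(g + 4)^3*(g - 1)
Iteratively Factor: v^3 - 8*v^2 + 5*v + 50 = (v + 2)*(v^2 - 10*v + 25) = (v - 5)*(v + 2)*(v - 5)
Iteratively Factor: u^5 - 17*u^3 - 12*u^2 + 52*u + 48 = (u - 2)*(u^4 + 2*u^3 - 13*u^2 - 38*u - 24) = (u - 2)*(u + 3)*(u^3 - u^2 - 10*u - 8) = (u - 4)*(u - 2)*(u + 3)*(u^2 + 3*u + 2) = (u - 4)*(u - 2)*(u + 2)*(u + 3)*(u + 1)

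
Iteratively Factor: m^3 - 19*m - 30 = (m - 5)*(m^2 + 5*m + 6) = (m - 5)*(m + 2)*(m + 3)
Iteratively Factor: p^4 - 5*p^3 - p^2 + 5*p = (p)*(p^3 - 5*p^2 - p + 5) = p*(p - 1)*(p^2 - 4*p - 5) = p*(p - 5)*(p - 1)*(p + 1)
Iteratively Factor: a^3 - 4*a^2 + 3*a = (a)*(a^2 - 4*a + 3) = a*(a - 3)*(a - 1)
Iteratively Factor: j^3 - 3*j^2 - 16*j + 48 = (j - 4)*(j^2 + j - 12) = (j - 4)*(j + 4)*(j - 3)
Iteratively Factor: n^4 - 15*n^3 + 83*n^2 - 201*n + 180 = (n - 5)*(n^3 - 10*n^2 + 33*n - 36) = (n - 5)*(n - 4)*(n^2 - 6*n + 9) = (n - 5)*(n - 4)*(n - 3)*(n - 3)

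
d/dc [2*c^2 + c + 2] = 4*c + 1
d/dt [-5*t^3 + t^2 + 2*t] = -15*t^2 + 2*t + 2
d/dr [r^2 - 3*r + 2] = 2*r - 3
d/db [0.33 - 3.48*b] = -3.48000000000000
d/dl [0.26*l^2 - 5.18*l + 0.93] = 0.52*l - 5.18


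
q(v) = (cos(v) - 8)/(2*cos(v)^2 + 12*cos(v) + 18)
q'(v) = (4*sin(v)*cos(v) + 12*sin(v))*(cos(v) - 8)/(2*cos(v)^2 + 12*cos(v) + 18)^2 - sin(v)/(2*cos(v)^2 + 12*cos(v) + 18)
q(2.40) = -0.85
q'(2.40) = -0.58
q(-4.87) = -0.39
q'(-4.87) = -0.30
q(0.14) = -0.22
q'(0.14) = -0.02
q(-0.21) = -0.22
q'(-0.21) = 0.03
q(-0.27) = -0.22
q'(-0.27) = 0.04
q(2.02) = -0.64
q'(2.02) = -0.52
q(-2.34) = -0.82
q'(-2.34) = 0.58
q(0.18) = -0.22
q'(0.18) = -0.03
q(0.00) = -0.22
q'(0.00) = 0.00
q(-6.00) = -0.22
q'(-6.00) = -0.04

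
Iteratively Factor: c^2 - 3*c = (c - 3)*(c)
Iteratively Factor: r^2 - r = (r - 1)*(r)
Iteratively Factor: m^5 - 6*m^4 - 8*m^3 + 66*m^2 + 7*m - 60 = (m - 5)*(m^4 - m^3 - 13*m^2 + m + 12) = (m - 5)*(m - 4)*(m^3 + 3*m^2 - m - 3) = (m - 5)*(m - 4)*(m - 1)*(m^2 + 4*m + 3) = (m - 5)*(m - 4)*(m - 1)*(m + 1)*(m + 3)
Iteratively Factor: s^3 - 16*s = (s)*(s^2 - 16) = s*(s - 4)*(s + 4)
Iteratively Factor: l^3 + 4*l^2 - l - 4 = (l + 1)*(l^2 + 3*l - 4) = (l + 1)*(l + 4)*(l - 1)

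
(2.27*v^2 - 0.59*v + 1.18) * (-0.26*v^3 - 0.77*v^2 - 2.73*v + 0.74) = -0.5902*v^5 - 1.5945*v^4 - 6.0496*v^3 + 2.3819*v^2 - 3.658*v + 0.8732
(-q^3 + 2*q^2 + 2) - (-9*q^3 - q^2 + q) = 8*q^3 + 3*q^2 - q + 2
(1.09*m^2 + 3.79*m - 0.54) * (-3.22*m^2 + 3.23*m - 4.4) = -3.5098*m^4 - 8.6831*m^3 + 9.1845*m^2 - 18.4202*m + 2.376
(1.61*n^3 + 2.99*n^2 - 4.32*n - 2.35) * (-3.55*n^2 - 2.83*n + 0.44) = -5.7155*n^5 - 15.1708*n^4 + 7.5827*n^3 + 21.8837*n^2 + 4.7497*n - 1.034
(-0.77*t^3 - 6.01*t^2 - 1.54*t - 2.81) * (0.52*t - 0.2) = -0.4004*t^4 - 2.9712*t^3 + 0.4012*t^2 - 1.1532*t + 0.562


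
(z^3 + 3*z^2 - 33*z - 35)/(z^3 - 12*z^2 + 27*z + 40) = (z + 7)/(z - 8)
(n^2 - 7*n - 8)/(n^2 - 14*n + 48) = (n + 1)/(n - 6)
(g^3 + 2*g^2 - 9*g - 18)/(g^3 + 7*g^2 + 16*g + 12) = (g - 3)/(g + 2)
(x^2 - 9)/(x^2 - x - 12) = (x - 3)/(x - 4)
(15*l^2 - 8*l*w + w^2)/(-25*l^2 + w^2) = (-3*l + w)/(5*l + w)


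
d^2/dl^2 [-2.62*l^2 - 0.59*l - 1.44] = -5.24000000000000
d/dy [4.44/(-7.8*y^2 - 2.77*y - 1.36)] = (69.264*y + 12.2988)/(7.8*y^2 + 2.77*y + 1.36)^2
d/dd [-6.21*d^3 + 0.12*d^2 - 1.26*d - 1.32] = -18.63*d^2 + 0.24*d - 1.26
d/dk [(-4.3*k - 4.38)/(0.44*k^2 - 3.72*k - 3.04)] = (1.892*k^2 + 3.8544*k - 3.2216)/(0.1936*k^4 - 3.2736*k^3 + 11.1632*k^2 + 22.6176*k + 9.2416)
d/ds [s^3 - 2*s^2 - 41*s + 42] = 3*s^2 - 4*s - 41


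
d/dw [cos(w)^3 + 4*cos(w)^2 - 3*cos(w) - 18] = 3*sin(w)^3 - 8*sin(w)*cos(w)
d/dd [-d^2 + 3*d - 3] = 3 - 2*d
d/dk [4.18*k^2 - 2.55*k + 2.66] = 8.36*k - 2.55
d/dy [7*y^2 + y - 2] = 14*y + 1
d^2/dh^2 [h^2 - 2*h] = 2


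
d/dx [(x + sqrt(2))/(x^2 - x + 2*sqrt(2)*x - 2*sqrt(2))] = (x^2 - x + 2*sqrt(2)*x - (x + sqrt(2))*(2*x - 1 + 2*sqrt(2)) - 2*sqrt(2))/(x^2 - x + 2*sqrt(2)*x - 2*sqrt(2))^2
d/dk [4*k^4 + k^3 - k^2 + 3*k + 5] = 16*k^3 + 3*k^2 - 2*k + 3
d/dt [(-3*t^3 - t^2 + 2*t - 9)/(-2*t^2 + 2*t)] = (3*t^4 - 6*t^3 + t^2 - 18*t + 9)/(2*t^2*(t^2 - 2*t + 1))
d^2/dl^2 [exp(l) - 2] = exp(l)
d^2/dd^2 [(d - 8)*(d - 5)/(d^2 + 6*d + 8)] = 2*(-19*d^3 + 96*d^2 + 1032*d + 1808)/(d^6 + 18*d^5 + 132*d^4 + 504*d^3 + 1056*d^2 + 1152*d + 512)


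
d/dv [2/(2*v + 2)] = -1/(v + 1)^2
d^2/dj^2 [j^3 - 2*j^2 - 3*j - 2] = 6*j - 4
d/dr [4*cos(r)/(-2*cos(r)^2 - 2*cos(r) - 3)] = 4*(2 - cos(2*r))*sin(r)/(2*cos(r) + cos(2*r) + 4)^2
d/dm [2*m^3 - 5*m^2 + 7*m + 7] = 6*m^2 - 10*m + 7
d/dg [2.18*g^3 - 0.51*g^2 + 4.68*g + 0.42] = 6.54*g^2 - 1.02*g + 4.68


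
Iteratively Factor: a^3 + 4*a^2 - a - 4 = (a + 4)*(a^2 - 1) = (a + 1)*(a + 4)*(a - 1)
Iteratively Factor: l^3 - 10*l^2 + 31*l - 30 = (l - 3)*(l^2 - 7*l + 10) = (l - 3)*(l - 2)*(l - 5)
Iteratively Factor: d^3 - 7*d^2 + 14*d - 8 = (d - 4)*(d^2 - 3*d + 2) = (d - 4)*(d - 1)*(d - 2)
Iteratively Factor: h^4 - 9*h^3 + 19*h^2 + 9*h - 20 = (h - 5)*(h^3 - 4*h^2 - h + 4) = (h - 5)*(h - 1)*(h^2 - 3*h - 4) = (h - 5)*(h - 1)*(h + 1)*(h - 4)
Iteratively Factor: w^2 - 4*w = (w)*(w - 4)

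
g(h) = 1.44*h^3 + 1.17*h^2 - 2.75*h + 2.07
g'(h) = 4.32*h^2 + 2.34*h - 2.75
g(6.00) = 338.73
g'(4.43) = 92.40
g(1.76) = 8.70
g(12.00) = 2625.87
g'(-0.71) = -2.23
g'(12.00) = 647.41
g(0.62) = 1.16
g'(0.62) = 0.36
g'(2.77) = 36.88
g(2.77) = 34.04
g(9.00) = 1121.85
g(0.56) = 1.15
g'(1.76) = 14.75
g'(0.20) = -2.11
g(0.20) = 1.58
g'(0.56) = -0.08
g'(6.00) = 166.81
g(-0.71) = 4.10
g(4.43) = 138.04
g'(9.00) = 368.23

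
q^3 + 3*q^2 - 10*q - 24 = (q - 3)*(q + 2)*(q + 4)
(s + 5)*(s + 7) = s^2 + 12*s + 35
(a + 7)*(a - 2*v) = a^2 - 2*a*v + 7*a - 14*v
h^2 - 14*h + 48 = (h - 8)*(h - 6)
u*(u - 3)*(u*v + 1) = u^3*v - 3*u^2*v + u^2 - 3*u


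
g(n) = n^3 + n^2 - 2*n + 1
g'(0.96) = 2.68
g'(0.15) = -1.63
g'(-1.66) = 2.95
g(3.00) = 31.00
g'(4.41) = 65.16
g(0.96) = 0.89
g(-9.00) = -629.00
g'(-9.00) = 223.00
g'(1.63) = 9.23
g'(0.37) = -0.85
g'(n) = 3*n^2 + 2*n - 2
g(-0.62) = 2.39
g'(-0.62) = -2.09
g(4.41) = 97.39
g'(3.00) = 31.00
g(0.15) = 0.73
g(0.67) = 0.41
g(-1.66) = 2.50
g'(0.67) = 0.69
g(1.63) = 4.73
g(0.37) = 0.45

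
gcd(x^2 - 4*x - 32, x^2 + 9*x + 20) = x + 4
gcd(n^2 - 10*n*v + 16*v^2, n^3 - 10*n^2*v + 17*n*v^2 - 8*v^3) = -n + 8*v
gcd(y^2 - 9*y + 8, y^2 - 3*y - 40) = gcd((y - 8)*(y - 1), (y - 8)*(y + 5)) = y - 8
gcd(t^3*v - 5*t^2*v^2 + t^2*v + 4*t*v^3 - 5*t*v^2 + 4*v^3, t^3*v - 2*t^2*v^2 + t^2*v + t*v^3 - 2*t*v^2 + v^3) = t^2*v - t*v^2 + t*v - v^2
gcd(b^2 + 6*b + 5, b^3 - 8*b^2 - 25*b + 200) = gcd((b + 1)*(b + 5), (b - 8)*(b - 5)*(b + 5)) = b + 5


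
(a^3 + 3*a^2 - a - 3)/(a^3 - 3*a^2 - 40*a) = (-a^3 - 3*a^2 + a + 3)/(a*(-a^2 + 3*a + 40))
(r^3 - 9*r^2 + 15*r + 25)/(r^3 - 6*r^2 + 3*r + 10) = (r - 5)/(r - 2)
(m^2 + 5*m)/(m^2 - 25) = m/(m - 5)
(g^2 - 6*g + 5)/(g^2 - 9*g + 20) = (g - 1)/(g - 4)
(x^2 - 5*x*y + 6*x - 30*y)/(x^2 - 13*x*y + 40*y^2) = (x + 6)/(x - 8*y)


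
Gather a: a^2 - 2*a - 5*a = a^2 - 7*a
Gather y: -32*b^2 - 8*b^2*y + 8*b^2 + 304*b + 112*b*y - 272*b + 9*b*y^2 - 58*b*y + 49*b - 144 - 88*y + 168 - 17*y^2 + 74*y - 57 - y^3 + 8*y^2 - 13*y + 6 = -24*b^2 + 81*b - y^3 + y^2*(9*b - 9) + y*(-8*b^2 + 54*b - 27) - 27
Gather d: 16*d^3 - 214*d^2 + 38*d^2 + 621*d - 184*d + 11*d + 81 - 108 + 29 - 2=16*d^3 - 176*d^2 + 448*d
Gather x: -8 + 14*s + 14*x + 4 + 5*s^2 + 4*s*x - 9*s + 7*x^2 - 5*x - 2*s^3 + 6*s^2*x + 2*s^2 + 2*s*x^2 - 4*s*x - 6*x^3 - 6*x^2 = -2*s^3 + 7*s^2 + 5*s - 6*x^3 + x^2*(2*s + 1) + x*(6*s^2 + 9) - 4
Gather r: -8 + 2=-6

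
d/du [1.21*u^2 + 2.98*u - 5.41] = 2.42*u + 2.98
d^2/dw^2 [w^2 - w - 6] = 2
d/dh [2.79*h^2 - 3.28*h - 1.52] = 5.58*h - 3.28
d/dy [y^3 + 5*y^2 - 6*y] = 3*y^2 + 10*y - 6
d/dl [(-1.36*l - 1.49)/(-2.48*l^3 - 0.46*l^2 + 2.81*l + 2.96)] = (-6.7456*l^3 - 11.7112*l^2 - 1.3708*l + 0.1613)/(6.1504*l^6 + 2.2816*l^5 - 13.726*l^4 - 17.2668*l^3 + 5.1729*l^2 + 16.6352*l + 8.7616)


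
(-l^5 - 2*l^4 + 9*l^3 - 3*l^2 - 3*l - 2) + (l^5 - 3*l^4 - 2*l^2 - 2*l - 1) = -5*l^4 + 9*l^3 - 5*l^2 - 5*l - 3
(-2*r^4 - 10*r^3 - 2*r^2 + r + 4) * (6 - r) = 2*r^5 - 2*r^4 - 58*r^3 - 13*r^2 + 2*r + 24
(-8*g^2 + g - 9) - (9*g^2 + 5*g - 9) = -17*g^2 - 4*g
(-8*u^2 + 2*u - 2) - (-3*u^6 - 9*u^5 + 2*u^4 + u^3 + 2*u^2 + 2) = 3*u^6 + 9*u^5 - 2*u^4 - u^3 - 10*u^2 + 2*u - 4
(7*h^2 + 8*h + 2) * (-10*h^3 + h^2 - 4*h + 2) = -70*h^5 - 73*h^4 - 40*h^3 - 16*h^2 + 8*h + 4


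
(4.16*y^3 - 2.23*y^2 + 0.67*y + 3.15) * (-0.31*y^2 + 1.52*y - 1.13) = -1.2896*y^5 + 7.0145*y^4 - 8.2981*y^3 + 2.5618*y^2 + 4.0309*y - 3.5595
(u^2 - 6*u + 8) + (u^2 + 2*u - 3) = 2*u^2 - 4*u + 5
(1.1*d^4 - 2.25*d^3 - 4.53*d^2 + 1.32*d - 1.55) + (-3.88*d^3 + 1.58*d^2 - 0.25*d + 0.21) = 1.1*d^4 - 6.13*d^3 - 2.95*d^2 + 1.07*d - 1.34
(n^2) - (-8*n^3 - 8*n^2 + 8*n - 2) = 8*n^3 + 9*n^2 - 8*n + 2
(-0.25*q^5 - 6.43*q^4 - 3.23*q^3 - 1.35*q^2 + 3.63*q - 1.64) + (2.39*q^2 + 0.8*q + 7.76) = -0.25*q^5 - 6.43*q^4 - 3.23*q^3 + 1.04*q^2 + 4.43*q + 6.12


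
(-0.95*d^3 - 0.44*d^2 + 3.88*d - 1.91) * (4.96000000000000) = -4.712*d^3 - 2.1824*d^2 + 19.2448*d - 9.4736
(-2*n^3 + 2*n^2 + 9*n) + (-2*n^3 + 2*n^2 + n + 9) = -4*n^3 + 4*n^2 + 10*n + 9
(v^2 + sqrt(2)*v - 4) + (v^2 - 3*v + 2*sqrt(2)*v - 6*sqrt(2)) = 2*v^2 - 3*v + 3*sqrt(2)*v - 6*sqrt(2) - 4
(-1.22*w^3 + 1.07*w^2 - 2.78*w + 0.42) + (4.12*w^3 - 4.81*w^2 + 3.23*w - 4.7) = 2.9*w^3 - 3.74*w^2 + 0.45*w - 4.28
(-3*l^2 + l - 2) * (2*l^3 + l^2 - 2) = -6*l^5 - l^4 - 3*l^3 + 4*l^2 - 2*l + 4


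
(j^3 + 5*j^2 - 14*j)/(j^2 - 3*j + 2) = j*(j + 7)/(j - 1)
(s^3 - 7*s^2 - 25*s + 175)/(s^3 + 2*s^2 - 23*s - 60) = (s^2 - 2*s - 35)/(s^2 + 7*s + 12)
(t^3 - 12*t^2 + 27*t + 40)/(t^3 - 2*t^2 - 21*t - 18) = (t^2 - 13*t + 40)/(t^2 - 3*t - 18)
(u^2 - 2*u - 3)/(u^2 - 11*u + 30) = (u^2 - 2*u - 3)/(u^2 - 11*u + 30)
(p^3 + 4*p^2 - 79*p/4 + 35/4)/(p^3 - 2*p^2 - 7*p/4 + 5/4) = (p + 7)/(p + 1)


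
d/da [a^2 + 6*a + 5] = 2*a + 6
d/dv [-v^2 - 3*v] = -2*v - 3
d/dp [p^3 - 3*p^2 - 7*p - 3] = 3*p^2 - 6*p - 7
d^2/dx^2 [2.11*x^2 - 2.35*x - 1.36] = 4.22000000000000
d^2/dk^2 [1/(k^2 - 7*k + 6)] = 2*(-k^2 + 7*k + (2*k - 7)^2 - 6)/(k^2 - 7*k + 6)^3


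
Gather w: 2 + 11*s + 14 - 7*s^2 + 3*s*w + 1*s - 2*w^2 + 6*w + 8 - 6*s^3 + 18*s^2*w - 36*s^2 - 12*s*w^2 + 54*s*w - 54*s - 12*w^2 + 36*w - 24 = -6*s^3 - 43*s^2 - 42*s + w^2*(-12*s - 14) + w*(18*s^2 + 57*s + 42)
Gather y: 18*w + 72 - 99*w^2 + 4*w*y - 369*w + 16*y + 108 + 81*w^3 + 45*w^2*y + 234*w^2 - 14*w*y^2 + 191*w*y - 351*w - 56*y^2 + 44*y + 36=81*w^3 + 135*w^2 - 702*w + y^2*(-14*w - 56) + y*(45*w^2 + 195*w + 60) + 216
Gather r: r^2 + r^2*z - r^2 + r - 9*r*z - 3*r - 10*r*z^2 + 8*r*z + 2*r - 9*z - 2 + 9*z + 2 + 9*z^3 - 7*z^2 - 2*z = r^2*z + r*(-10*z^2 - z) + 9*z^3 - 7*z^2 - 2*z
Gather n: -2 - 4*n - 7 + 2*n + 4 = -2*n - 5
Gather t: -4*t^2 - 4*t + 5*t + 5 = -4*t^2 + t + 5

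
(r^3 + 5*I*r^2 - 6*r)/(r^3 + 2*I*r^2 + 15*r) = (r^2 + 5*I*r - 6)/(r^2 + 2*I*r + 15)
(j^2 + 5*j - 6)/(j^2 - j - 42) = (j - 1)/(j - 7)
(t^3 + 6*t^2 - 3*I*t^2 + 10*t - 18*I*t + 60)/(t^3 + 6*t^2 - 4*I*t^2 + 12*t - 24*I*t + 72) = (t - 5*I)/(t - 6*I)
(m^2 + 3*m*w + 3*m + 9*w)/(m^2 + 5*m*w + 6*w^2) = (m + 3)/(m + 2*w)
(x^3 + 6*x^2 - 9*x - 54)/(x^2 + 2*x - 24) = (x^2 - 9)/(x - 4)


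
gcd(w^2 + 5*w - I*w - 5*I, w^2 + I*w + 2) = w - I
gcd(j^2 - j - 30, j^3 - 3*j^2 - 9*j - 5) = 1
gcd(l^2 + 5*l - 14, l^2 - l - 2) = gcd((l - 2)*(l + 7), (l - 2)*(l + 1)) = l - 2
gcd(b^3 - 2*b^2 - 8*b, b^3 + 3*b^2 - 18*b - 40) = b^2 - 2*b - 8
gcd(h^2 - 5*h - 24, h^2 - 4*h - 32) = h - 8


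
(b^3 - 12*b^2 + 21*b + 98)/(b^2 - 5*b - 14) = b - 7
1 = 1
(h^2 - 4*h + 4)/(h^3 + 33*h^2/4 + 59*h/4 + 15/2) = 4*(h^2 - 4*h + 4)/(4*h^3 + 33*h^2 + 59*h + 30)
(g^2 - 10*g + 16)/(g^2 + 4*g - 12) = (g - 8)/(g + 6)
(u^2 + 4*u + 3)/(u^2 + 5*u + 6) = (u + 1)/(u + 2)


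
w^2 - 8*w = w*(w - 8)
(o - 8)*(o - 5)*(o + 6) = o^3 - 7*o^2 - 38*o + 240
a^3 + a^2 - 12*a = a*(a - 3)*(a + 4)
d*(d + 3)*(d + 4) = d^3 + 7*d^2 + 12*d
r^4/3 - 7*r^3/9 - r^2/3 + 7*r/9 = r*(r/3 + 1/3)*(r - 7/3)*(r - 1)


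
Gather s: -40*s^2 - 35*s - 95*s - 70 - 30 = -40*s^2 - 130*s - 100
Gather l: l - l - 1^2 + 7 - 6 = 0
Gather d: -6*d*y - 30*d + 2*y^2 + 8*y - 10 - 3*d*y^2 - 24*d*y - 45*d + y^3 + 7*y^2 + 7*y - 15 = d*(-3*y^2 - 30*y - 75) + y^3 + 9*y^2 + 15*y - 25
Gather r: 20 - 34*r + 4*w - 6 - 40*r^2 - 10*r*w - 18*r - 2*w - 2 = -40*r^2 + r*(-10*w - 52) + 2*w + 12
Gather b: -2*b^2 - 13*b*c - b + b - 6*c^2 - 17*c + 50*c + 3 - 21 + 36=-2*b^2 - 13*b*c - 6*c^2 + 33*c + 18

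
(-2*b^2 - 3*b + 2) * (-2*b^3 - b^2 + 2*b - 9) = 4*b^5 + 8*b^4 - 5*b^3 + 10*b^2 + 31*b - 18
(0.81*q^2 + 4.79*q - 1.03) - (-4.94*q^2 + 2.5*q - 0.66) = 5.75*q^2 + 2.29*q - 0.37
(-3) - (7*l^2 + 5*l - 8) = -7*l^2 - 5*l + 5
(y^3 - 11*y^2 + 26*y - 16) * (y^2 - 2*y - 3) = y^5 - 13*y^4 + 45*y^3 - 35*y^2 - 46*y + 48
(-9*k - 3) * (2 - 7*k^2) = 63*k^3 + 21*k^2 - 18*k - 6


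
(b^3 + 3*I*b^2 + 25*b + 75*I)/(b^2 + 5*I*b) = b - 2*I + 15/b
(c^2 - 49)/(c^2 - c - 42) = (c + 7)/(c + 6)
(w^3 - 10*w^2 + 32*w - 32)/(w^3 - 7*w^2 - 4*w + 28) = (w^2 - 8*w + 16)/(w^2 - 5*w - 14)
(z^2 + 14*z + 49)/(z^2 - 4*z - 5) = (z^2 + 14*z + 49)/(z^2 - 4*z - 5)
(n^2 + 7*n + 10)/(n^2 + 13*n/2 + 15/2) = 2*(n + 2)/(2*n + 3)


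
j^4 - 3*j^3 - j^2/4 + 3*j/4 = j*(j - 3)*(j - 1/2)*(j + 1/2)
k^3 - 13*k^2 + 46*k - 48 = (k - 8)*(k - 3)*(k - 2)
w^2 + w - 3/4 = (w - 1/2)*(w + 3/2)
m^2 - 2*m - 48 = (m - 8)*(m + 6)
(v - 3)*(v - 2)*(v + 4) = v^3 - v^2 - 14*v + 24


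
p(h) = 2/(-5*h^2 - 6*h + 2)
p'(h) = 2*(10*h + 6)/(-5*h^2 - 6*h + 2)^2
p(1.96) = -0.07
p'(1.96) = 0.06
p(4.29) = -0.02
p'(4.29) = 0.01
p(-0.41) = 0.55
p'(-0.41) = 0.29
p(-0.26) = 0.62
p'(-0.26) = 0.66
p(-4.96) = -0.02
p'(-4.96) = -0.01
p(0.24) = 7.35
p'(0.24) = 227.08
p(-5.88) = -0.01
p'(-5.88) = -0.01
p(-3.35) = -0.06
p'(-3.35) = -0.05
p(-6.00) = -0.01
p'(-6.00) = -0.00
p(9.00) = 0.00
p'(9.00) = 0.00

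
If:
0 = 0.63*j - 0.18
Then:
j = 0.29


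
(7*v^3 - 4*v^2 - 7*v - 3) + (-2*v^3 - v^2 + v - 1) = 5*v^3 - 5*v^2 - 6*v - 4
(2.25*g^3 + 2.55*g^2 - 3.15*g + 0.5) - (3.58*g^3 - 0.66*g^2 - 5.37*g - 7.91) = -1.33*g^3 + 3.21*g^2 + 2.22*g + 8.41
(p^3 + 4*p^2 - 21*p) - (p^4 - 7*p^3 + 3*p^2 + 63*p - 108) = -p^4 + 8*p^3 + p^2 - 84*p + 108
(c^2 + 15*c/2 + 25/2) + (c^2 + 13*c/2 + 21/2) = 2*c^2 + 14*c + 23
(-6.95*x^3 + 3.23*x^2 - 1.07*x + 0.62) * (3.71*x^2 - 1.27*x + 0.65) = -25.7845*x^5 + 20.8098*x^4 - 12.5893*x^3 + 5.7586*x^2 - 1.4829*x + 0.403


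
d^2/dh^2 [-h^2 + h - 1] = -2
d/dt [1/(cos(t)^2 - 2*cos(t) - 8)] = 2*(cos(t) - 1)*sin(t)/(sin(t)^2 + 2*cos(t) + 7)^2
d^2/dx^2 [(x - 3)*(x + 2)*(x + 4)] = 6*x + 6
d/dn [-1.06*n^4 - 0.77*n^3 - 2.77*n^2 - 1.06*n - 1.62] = -4.24*n^3 - 2.31*n^2 - 5.54*n - 1.06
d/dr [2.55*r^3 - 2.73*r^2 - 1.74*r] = 7.65*r^2 - 5.46*r - 1.74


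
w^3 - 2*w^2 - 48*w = w*(w - 8)*(w + 6)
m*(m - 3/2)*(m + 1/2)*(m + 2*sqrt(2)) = m^4 - m^3 + 2*sqrt(2)*m^3 - 2*sqrt(2)*m^2 - 3*m^2/4 - 3*sqrt(2)*m/2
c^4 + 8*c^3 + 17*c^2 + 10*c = c*(c + 1)*(c + 2)*(c + 5)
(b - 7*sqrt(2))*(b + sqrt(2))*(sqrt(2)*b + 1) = sqrt(2)*b^3 - 11*b^2 - 20*sqrt(2)*b - 14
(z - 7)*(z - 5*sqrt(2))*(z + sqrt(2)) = z^3 - 7*z^2 - 4*sqrt(2)*z^2 - 10*z + 28*sqrt(2)*z + 70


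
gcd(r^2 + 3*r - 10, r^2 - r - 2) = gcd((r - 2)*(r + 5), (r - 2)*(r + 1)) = r - 2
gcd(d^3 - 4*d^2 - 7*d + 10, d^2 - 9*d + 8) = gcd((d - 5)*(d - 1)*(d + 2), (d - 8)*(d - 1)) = d - 1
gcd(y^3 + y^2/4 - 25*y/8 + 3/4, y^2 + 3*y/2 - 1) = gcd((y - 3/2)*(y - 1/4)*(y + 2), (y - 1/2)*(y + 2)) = y + 2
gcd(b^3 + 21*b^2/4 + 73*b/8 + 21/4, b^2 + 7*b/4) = b + 7/4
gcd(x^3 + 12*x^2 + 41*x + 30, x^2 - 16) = 1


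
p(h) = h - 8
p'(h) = 1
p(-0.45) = -8.45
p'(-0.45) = 1.00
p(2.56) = -5.44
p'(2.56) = 1.00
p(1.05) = -6.95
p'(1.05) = 1.00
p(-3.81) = -11.81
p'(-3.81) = 1.00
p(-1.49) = -9.49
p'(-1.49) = 1.00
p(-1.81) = -9.81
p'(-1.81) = 1.00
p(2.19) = -5.81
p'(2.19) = 1.00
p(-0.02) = -8.02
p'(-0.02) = 1.00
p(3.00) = -5.00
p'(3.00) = 1.00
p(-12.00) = -20.00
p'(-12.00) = 1.00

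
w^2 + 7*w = w*(w + 7)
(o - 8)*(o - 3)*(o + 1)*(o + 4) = o^4 - 6*o^3 - 27*o^2 + 76*o + 96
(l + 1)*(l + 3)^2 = l^3 + 7*l^2 + 15*l + 9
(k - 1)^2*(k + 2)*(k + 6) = k^4 + 6*k^3 - 3*k^2 - 16*k + 12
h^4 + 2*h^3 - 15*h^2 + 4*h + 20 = (h - 2)^2*(h + 1)*(h + 5)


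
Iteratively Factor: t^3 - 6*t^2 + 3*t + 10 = (t - 2)*(t^2 - 4*t - 5) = (t - 5)*(t - 2)*(t + 1)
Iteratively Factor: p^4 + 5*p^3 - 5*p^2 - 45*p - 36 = (p - 3)*(p^3 + 8*p^2 + 19*p + 12) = (p - 3)*(p + 1)*(p^2 + 7*p + 12) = (p - 3)*(p + 1)*(p + 4)*(p + 3)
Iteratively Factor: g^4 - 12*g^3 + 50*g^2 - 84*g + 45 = (g - 3)*(g^3 - 9*g^2 + 23*g - 15) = (g - 3)^2*(g^2 - 6*g + 5) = (g - 5)*(g - 3)^2*(g - 1)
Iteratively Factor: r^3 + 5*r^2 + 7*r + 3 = (r + 1)*(r^2 + 4*r + 3) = (r + 1)*(r + 3)*(r + 1)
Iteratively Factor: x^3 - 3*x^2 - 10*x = (x)*(x^2 - 3*x - 10) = x*(x + 2)*(x - 5)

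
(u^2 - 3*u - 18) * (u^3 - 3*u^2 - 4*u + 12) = u^5 - 6*u^4 - 13*u^3 + 78*u^2 + 36*u - 216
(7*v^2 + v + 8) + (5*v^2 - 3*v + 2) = 12*v^2 - 2*v + 10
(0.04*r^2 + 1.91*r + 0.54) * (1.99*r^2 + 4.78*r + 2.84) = 0.0796*r^4 + 3.9921*r^3 + 10.318*r^2 + 8.0056*r + 1.5336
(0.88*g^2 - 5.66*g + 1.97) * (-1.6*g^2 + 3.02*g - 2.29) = -1.408*g^4 + 11.7136*g^3 - 22.2604*g^2 + 18.9108*g - 4.5113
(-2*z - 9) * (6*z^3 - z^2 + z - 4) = -12*z^4 - 52*z^3 + 7*z^2 - z + 36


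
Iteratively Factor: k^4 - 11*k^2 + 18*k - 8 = (k - 1)*(k^3 + k^2 - 10*k + 8) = (k - 1)^2*(k^2 + 2*k - 8) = (k - 1)^2*(k + 4)*(k - 2)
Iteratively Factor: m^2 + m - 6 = (m - 2)*(m + 3)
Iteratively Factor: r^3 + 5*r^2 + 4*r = (r + 1)*(r^2 + 4*r) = r*(r + 1)*(r + 4)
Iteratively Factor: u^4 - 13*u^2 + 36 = (u - 3)*(u^3 + 3*u^2 - 4*u - 12) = (u - 3)*(u + 3)*(u^2 - 4) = (u - 3)*(u + 2)*(u + 3)*(u - 2)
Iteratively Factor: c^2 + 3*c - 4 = (c - 1)*(c + 4)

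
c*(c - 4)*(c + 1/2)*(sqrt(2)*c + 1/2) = sqrt(2)*c^4 - 7*sqrt(2)*c^3/2 + c^3/2 - 2*sqrt(2)*c^2 - 7*c^2/4 - c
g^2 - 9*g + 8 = (g - 8)*(g - 1)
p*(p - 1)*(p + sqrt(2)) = p^3 - p^2 + sqrt(2)*p^2 - sqrt(2)*p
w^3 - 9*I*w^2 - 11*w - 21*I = (w - 7*I)*(w - 3*I)*(w + I)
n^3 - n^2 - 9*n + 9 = (n - 3)*(n - 1)*(n + 3)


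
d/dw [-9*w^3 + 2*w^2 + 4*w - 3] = -27*w^2 + 4*w + 4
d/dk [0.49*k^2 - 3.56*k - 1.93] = 0.98*k - 3.56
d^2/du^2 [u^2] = 2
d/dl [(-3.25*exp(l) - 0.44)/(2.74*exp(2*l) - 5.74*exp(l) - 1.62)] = (8.905*exp(2*l) + 2.4112*exp(l) + 2.7394)*exp(l)/(7.5076*exp(4*l) - 31.4552*exp(3*l) + 24.07*exp(2*l) + 18.5976*exp(l) + 2.6244)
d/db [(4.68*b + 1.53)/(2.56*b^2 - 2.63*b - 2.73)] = (11.9808*b^2 - 12.3084*b - (4.68*b + 1.53)*(5.12*b - 2.63) - 12.7764)/(-2.56*b^2 + 2.63*b + 2.73)^2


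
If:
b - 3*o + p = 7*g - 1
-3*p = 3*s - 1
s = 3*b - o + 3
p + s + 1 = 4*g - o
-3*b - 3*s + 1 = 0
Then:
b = -14/17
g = 3/17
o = -32/51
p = -14/17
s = 59/51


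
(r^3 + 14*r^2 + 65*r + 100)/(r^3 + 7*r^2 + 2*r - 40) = (r + 5)/(r - 2)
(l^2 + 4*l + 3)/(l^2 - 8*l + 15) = (l^2 + 4*l + 3)/(l^2 - 8*l + 15)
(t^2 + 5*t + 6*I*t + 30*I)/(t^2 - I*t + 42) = (t + 5)/(t - 7*I)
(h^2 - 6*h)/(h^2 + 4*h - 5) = h*(h - 6)/(h^2 + 4*h - 5)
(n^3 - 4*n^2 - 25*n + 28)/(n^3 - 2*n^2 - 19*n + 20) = (n - 7)/(n - 5)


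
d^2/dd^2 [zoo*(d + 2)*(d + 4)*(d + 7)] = zoo*(d + 1)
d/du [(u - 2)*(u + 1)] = 2*u - 1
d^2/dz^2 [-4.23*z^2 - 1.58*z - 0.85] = -8.46000000000000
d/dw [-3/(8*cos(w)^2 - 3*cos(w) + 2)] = 3*(3 - 16*cos(w))*sin(w)/(8*cos(w)^2 - 3*cos(w) + 2)^2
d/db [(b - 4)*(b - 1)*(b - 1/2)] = 3*b^2 - 11*b + 13/2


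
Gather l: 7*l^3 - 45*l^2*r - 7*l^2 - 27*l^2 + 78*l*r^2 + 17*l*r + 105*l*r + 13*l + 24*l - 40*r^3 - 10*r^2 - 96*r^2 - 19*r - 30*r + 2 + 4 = 7*l^3 + l^2*(-45*r - 34) + l*(78*r^2 + 122*r + 37) - 40*r^3 - 106*r^2 - 49*r + 6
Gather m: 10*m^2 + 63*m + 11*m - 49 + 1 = 10*m^2 + 74*m - 48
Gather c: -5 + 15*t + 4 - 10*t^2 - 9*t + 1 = -10*t^2 + 6*t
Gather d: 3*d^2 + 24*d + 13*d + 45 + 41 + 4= 3*d^2 + 37*d + 90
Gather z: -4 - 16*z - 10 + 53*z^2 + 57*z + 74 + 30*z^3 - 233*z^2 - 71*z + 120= 30*z^3 - 180*z^2 - 30*z + 180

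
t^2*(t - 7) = t^3 - 7*t^2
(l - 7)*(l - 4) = l^2 - 11*l + 28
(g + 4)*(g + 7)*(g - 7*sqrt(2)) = g^3 - 7*sqrt(2)*g^2 + 11*g^2 - 77*sqrt(2)*g + 28*g - 196*sqrt(2)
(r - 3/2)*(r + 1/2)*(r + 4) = r^3 + 3*r^2 - 19*r/4 - 3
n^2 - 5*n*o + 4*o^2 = (n - 4*o)*(n - o)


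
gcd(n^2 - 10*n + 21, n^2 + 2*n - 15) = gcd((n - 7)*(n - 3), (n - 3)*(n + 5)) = n - 3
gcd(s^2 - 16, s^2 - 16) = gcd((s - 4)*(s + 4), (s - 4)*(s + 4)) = s^2 - 16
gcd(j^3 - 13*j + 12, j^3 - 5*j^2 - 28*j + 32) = j^2 + 3*j - 4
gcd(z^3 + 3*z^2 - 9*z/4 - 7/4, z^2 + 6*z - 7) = z - 1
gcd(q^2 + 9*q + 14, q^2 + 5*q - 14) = q + 7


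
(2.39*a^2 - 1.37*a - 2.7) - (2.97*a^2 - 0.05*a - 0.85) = -0.58*a^2 - 1.32*a - 1.85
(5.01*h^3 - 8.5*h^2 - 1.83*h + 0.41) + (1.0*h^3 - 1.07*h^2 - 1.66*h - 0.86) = 6.01*h^3 - 9.57*h^2 - 3.49*h - 0.45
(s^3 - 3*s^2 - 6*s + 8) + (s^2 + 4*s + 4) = s^3 - 2*s^2 - 2*s + 12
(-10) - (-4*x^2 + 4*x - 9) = 4*x^2 - 4*x - 1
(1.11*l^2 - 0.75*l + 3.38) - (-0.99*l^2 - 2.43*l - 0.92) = 2.1*l^2 + 1.68*l + 4.3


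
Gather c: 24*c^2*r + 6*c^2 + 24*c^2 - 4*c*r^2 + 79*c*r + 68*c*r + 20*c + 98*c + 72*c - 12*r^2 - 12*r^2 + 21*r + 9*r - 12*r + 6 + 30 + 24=c^2*(24*r + 30) + c*(-4*r^2 + 147*r + 190) - 24*r^2 + 18*r + 60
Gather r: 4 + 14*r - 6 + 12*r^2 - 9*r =12*r^2 + 5*r - 2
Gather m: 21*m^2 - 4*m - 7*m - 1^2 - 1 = 21*m^2 - 11*m - 2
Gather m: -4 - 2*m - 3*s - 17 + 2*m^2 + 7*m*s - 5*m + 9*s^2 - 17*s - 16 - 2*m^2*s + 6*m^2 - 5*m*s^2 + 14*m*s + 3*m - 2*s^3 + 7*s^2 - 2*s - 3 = m^2*(8 - 2*s) + m*(-5*s^2 + 21*s - 4) - 2*s^3 + 16*s^2 - 22*s - 40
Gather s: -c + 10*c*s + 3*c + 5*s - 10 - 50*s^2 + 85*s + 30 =2*c - 50*s^2 + s*(10*c + 90) + 20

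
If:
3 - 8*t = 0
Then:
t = 3/8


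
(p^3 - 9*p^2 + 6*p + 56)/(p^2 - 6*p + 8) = (p^2 - 5*p - 14)/(p - 2)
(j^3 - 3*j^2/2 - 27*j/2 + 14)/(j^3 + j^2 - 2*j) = (j^2 - j/2 - 14)/(j*(j + 2))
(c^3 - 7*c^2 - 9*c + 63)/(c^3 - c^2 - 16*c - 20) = (-c^3 + 7*c^2 + 9*c - 63)/(-c^3 + c^2 + 16*c + 20)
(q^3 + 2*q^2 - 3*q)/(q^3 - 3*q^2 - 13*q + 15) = q/(q - 5)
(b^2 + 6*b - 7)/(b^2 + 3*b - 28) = (b - 1)/(b - 4)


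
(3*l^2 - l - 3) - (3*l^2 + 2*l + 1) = -3*l - 4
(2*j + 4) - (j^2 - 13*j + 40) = -j^2 + 15*j - 36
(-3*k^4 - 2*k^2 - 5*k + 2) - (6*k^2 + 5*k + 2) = -3*k^4 - 8*k^2 - 10*k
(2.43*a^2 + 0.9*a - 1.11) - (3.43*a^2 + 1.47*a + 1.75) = -1.0*a^2 - 0.57*a - 2.86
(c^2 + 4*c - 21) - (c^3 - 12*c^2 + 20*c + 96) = -c^3 + 13*c^2 - 16*c - 117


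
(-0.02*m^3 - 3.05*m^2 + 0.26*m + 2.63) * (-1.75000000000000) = 0.035*m^3 + 5.3375*m^2 - 0.455*m - 4.6025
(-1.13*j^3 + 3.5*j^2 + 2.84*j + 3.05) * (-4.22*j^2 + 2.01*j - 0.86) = 4.7686*j^5 - 17.0413*j^4 - 3.978*j^3 - 10.1726*j^2 + 3.6881*j - 2.623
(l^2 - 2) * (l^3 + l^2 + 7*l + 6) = l^5 + l^4 + 5*l^3 + 4*l^2 - 14*l - 12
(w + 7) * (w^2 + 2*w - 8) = w^3 + 9*w^2 + 6*w - 56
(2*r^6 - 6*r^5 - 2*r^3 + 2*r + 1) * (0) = 0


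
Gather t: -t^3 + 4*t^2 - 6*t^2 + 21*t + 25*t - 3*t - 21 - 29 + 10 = -t^3 - 2*t^2 + 43*t - 40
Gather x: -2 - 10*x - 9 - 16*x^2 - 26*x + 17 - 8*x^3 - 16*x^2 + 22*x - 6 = -8*x^3 - 32*x^2 - 14*x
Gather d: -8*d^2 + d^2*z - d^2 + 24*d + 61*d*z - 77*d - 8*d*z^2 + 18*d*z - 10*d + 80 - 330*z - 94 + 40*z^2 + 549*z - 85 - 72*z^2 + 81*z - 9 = d^2*(z - 9) + d*(-8*z^2 + 79*z - 63) - 32*z^2 + 300*z - 108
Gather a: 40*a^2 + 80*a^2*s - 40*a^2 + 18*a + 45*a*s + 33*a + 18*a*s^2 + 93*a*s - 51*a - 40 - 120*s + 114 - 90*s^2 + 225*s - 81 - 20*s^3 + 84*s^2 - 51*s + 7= 80*a^2*s + a*(18*s^2 + 138*s) - 20*s^3 - 6*s^2 + 54*s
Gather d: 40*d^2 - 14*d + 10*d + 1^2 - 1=40*d^2 - 4*d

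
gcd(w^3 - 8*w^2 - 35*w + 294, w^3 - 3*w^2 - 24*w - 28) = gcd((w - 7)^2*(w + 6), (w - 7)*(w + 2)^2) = w - 7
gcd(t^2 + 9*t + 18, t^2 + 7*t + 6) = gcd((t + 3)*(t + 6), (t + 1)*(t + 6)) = t + 6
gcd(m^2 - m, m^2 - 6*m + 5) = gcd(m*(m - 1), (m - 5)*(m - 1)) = m - 1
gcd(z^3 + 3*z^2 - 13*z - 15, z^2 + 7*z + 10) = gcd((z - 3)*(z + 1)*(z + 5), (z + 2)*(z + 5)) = z + 5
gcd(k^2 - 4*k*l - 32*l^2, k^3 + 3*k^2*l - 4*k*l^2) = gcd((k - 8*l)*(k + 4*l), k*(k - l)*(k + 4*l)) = k + 4*l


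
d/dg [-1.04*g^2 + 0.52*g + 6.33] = 0.52 - 2.08*g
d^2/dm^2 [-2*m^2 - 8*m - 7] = -4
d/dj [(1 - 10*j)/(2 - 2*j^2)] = (-5*j^2 + j - 5)/(j^4 - 2*j^2 + 1)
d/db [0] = 0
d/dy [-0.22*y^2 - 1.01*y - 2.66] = -0.44*y - 1.01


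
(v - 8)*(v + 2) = v^2 - 6*v - 16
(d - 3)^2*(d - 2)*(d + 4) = d^4 - 4*d^3 - 11*d^2 + 66*d - 72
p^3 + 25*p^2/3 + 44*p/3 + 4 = (p + 1/3)*(p + 2)*(p + 6)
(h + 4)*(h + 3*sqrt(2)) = h^2 + 4*h + 3*sqrt(2)*h + 12*sqrt(2)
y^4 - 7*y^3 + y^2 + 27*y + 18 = (y - 6)*(y - 3)*(y + 1)^2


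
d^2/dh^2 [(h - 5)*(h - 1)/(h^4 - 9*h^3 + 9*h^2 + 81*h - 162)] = 2*(3*h^6 - 45*h^5 + 257*h^4 - 834*h^3 + 2565*h^2 - 5049*h - 1377)/(h^10 - 21*h^9 + 135*h^8 + 27*h^7 - 3483*h^6 + 9477*h^5 + 21141*h^4 - 115911*h^3 + 39366*h^2 + 393660*h - 472392)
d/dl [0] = 0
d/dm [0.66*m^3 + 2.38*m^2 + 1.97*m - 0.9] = 1.98*m^2 + 4.76*m + 1.97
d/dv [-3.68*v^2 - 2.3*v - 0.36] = -7.36*v - 2.3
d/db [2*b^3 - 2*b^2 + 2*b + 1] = 6*b^2 - 4*b + 2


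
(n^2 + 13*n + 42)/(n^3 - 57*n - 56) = (n + 6)/(n^2 - 7*n - 8)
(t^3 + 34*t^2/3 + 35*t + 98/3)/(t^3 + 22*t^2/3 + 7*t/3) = (3*t^2 + 13*t + 14)/(t*(3*t + 1))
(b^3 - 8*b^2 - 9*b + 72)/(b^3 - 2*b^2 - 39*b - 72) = (b - 3)/(b + 3)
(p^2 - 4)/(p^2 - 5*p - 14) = (p - 2)/(p - 7)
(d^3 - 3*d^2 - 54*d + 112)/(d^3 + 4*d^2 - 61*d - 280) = (d - 2)/(d + 5)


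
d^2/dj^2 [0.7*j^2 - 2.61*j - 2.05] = 1.40000000000000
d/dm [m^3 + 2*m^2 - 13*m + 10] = 3*m^2 + 4*m - 13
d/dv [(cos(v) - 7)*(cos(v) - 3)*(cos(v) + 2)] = (-3*cos(v)^2 + 16*cos(v) - 1)*sin(v)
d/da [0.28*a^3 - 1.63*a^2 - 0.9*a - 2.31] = 0.84*a^2 - 3.26*a - 0.9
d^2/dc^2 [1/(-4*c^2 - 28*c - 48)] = (c^2 + 7*c - (2*c + 7)^2 + 12)/(2*(c^2 + 7*c + 12)^3)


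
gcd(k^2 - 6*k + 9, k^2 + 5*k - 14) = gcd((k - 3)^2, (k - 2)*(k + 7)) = 1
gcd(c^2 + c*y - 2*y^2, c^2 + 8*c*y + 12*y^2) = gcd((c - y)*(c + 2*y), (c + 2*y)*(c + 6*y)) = c + 2*y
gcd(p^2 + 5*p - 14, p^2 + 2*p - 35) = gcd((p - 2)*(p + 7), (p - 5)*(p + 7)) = p + 7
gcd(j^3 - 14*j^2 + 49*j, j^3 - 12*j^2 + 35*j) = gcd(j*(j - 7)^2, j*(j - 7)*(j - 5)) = j^2 - 7*j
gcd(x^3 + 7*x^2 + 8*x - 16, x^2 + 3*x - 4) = x^2 + 3*x - 4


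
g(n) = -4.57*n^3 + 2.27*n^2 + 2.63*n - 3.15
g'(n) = -13.71*n^2 + 4.54*n + 2.63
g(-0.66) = -2.58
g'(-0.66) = -6.34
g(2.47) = -51.67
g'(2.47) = -69.80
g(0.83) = -2.02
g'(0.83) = -3.05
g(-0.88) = -0.59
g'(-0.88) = -11.98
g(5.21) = -574.12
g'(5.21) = -345.86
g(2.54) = -56.71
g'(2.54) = -74.29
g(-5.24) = 702.92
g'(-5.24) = -397.60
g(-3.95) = 303.53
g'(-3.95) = -229.21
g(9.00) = -3127.14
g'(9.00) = -1067.02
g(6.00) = -892.77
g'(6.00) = -463.69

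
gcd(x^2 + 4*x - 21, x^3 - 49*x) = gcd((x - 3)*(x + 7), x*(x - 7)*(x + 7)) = x + 7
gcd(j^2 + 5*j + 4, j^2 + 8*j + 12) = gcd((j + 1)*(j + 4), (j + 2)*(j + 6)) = 1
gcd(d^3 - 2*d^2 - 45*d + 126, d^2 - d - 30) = d - 6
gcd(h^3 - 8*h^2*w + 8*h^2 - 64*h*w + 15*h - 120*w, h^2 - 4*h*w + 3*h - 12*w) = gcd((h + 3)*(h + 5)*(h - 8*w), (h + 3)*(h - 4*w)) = h + 3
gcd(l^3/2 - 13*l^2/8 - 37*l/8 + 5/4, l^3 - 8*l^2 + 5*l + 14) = 1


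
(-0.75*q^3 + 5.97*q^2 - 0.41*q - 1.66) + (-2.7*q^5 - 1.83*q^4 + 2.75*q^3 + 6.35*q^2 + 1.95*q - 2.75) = -2.7*q^5 - 1.83*q^4 + 2.0*q^3 + 12.32*q^2 + 1.54*q - 4.41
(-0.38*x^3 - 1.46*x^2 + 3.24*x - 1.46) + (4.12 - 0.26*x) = -0.38*x^3 - 1.46*x^2 + 2.98*x + 2.66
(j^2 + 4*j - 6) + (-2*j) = j^2 + 2*j - 6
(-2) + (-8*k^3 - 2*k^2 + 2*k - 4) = -8*k^3 - 2*k^2 + 2*k - 6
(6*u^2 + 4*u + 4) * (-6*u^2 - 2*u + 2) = -36*u^4 - 36*u^3 - 20*u^2 + 8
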